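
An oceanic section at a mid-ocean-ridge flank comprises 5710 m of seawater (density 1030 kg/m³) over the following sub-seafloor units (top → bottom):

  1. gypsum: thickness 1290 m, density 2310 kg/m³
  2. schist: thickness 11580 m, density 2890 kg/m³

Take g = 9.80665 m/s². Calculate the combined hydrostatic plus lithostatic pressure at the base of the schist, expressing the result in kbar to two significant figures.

seawater: 1030 kg/m³ × 9.80665 m/s² × 5710 m = 5.768×10^7 Pa = 0.5768 kbar
gypsum: 2310 kg/m³ × 9.80665 m/s² × 1290 m = 2.922×10^7 Pa = 0.2922 kbar
schist: 2890 kg/m³ × 9.80665 m/s² × 11580 m = 3.282×10^8 Pa = 3.282 kbar
Total = 0.5768 + 0.2922 + 3.282 = 4.1509 kbar

4.2 kbar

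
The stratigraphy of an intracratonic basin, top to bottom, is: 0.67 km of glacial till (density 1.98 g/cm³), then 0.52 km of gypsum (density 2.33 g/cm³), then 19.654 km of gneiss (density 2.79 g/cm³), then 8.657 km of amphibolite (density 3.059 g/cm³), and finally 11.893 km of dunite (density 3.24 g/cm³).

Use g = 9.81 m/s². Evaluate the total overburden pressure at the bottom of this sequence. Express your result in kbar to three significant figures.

12.0 kbar

glacial till: 1980 kg/m³ × 9.81 m/s² × 670 m = 1.301×10^7 Pa = 0.1301 kbar
gypsum: 2330 kg/m³ × 9.81 m/s² × 520 m = 1.189×10^7 Pa = 0.1189 kbar
gneiss: 2790 kg/m³ × 9.81 m/s² × 19654 m = 5.379×10^8 Pa = 5.379 kbar
amphibolite: 3059 kg/m³ × 9.81 m/s² × 8657 m = 2.598×10^8 Pa = 2.598 kbar
dunite: 3240 kg/m³ × 9.81 m/s² × 11893 m = 3.780×10^8 Pa = 3.780 kbar
Total = 0.1301 + 0.1189 + 5.379 + 2.598 + 3.780 = 12.006 kbar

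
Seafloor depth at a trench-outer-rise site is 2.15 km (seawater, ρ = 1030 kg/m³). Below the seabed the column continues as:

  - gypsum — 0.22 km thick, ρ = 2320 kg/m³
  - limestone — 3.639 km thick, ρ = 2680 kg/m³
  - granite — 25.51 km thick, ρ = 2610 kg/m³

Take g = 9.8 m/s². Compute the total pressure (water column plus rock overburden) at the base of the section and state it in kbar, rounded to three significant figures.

7.75 kbar

seawater: 1030 kg/m³ × 9.8 m/s² × 2150 m = 2.170×10^7 Pa = 0.2170 kbar
gypsum: 2320 kg/m³ × 9.8 m/s² × 220 m = 5.002×10^6 Pa = 0.05002 kbar
limestone: 2680 kg/m³ × 9.8 m/s² × 3639 m = 9.557×10^7 Pa = 0.9557 kbar
granite: 2610 kg/m³ × 9.8 m/s² × 25510 m = 6.525×10^8 Pa = 6.525 kbar
Total = 0.2170 + 0.05002 + 0.9557 + 6.525 = 7.7477 kbar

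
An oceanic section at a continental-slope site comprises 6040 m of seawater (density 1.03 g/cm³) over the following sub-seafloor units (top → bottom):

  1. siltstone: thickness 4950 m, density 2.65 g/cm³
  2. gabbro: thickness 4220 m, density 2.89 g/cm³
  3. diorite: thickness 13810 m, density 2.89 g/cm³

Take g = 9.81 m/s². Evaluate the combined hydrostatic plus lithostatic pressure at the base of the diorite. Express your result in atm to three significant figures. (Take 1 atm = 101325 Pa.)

seawater: 1030 kg/m³ × 9.81 m/s² × 6040 m = 6.103×10^7 Pa = 602.3 atm
siltstone: 2650 kg/m³ × 9.81 m/s² × 4950 m = 1.287×10^8 Pa = 1270 atm
gabbro: 2890 kg/m³ × 9.81 m/s² × 4220 m = 1.196×10^8 Pa = 1181 atm
diorite: 2890 kg/m³ × 9.81 m/s² × 13810 m = 3.915×10^8 Pa = 3864 atm
Total = 602.3 + 1270 + 1181 + 3864 = 6917.1 atm

6920 atm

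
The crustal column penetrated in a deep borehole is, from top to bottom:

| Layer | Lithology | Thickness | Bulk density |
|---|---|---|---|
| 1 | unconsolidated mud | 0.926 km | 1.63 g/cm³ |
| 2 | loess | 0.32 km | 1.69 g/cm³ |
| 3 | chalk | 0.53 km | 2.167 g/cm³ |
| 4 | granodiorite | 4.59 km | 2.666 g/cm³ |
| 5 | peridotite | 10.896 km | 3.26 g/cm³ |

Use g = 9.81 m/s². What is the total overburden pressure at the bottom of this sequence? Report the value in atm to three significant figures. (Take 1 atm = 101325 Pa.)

unconsolidated mud: 1630 kg/m³ × 9.81 m/s² × 926 m = 1.481×10^7 Pa = 146.1 atm
loess: 1690 kg/m³ × 9.81 m/s² × 320 m = 5.305×10^6 Pa = 52.36 atm
chalk: 2167 kg/m³ × 9.81 m/s² × 530 m = 1.127×10^7 Pa = 111.2 atm
granodiorite: 2666 kg/m³ × 9.81 m/s² × 4590 m = 1.200×10^8 Pa = 1185 atm
peridotite: 3260 kg/m³ × 9.81 m/s² × 10896 m = 3.485×10^8 Pa = 3439 atm
Total = 146.1 + 52.36 + 111.2 + 1185 + 3439 = 4933.5 atm

4930 atm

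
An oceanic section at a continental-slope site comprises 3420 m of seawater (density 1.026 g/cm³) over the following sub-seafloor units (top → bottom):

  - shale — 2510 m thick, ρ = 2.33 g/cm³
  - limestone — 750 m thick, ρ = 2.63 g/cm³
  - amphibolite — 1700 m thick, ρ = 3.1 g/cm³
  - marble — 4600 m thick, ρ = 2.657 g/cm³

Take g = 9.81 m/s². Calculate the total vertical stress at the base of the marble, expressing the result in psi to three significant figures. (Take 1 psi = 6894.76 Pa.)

seawater: 1026 kg/m³ × 9.81 m/s² × 3420 m = 3.442×10^7 Pa = 4993 psi
shale: 2330 kg/m³ × 9.81 m/s² × 2510 m = 5.737×10^7 Pa = 8321 psi
limestone: 2630 kg/m³ × 9.81 m/s² × 750 m = 1.935×10^7 Pa = 2807 psi
amphibolite: 3100 kg/m³ × 9.81 m/s² × 1700 m = 5.170×10^7 Pa = 7498 psi
marble: 2657 kg/m³ × 9.81 m/s² × 4600 m = 1.199×10^8 Pa = 17390 psi
Total = 4993 + 8321 + 2807 + 7498 + 17390 = 41008 psi

41000 psi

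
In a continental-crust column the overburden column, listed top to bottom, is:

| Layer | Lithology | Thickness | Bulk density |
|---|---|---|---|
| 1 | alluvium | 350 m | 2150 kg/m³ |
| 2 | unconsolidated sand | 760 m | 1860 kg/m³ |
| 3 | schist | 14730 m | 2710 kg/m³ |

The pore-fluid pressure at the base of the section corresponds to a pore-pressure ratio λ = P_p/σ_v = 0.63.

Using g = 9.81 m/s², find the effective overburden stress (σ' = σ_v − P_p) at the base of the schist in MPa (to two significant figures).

150 MPa

Overburden (lithostatic) stress σ_v:
alluvium: 2150 kg/m³ × 9.81 m/s² × 350 m = 7.382×10^6 Pa = 7.382 MPa
unconsolidated sand: 1860 kg/m³ × 9.81 m/s² × 760 m = 1.387×10^7 Pa = 13.87 MPa
schist: 2710 kg/m³ × 9.81 m/s² × 14730 m = 3.916×10^8 Pa = 391.6 MPa
Total = 7.382 + 13.87 + 391.6 = 412.85 MPa
Pore pressure P_p = λ·σ_v = 0.63 × 412.8 MPa = 260.1 MPa
Effective stress σ' = σ_v − P_p = 412.8 − 260.1 = 152.75 MPa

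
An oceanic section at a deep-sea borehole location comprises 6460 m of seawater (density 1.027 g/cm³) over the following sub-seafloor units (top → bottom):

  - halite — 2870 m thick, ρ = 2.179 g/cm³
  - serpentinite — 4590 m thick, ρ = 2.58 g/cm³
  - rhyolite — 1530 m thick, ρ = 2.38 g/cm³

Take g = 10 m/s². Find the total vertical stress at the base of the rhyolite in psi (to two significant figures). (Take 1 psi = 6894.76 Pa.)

41000 psi

seawater: 1027 kg/m³ × 10 m/s² × 6460 m = 6.634×10^7 Pa = 9622 psi
halite: 2179 kg/m³ × 10 m/s² × 2870 m = 6.254×10^7 Pa = 9070 psi
serpentinite: 2580 kg/m³ × 10 m/s² × 4590 m = 1.184×10^8 Pa = 17176 psi
rhyolite: 2380 kg/m³ × 10 m/s² × 1530 m = 3.641×10^7 Pa = 5281 psi
Total = 9622 + 9070 + 17176 + 5281 = 41150 psi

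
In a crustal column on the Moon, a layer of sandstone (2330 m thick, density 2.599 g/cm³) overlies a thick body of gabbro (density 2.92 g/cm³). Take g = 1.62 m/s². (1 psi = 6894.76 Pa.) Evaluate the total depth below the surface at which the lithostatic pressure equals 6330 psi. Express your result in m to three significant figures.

Pressure at base of upper layers: 2599×1.62×2330 = 9.810×10^6 Pa = 1423 psi
Remaining pressure to be supplied by gabbro: 4.364×10^7 − 9.810×10^6 = 3.383×10^7 Pa
Additional depth in gabbro = 3.383×10^7 Pa / (2920 kg/m³ × 1.62 m/s²) = 7152.4 m
Total depth = 2330 m + 7152.4 m = 9482.4 m

9480 m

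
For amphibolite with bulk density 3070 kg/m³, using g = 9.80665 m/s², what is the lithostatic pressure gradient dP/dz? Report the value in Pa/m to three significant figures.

30100 Pa/m

dP/dz = ρg = 3070 kg/m³ × 9.80665 m/s² = 30106 Pa/m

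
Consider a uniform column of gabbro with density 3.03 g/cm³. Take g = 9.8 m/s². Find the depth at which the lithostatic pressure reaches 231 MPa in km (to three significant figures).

h = P/(ρg) = 231 MPa / (3030 kg/m³ × 9.8 m/s²) = 2.310×10^8 Pa / 29694 Pa/m = 7779.3 m
= 7.7793 km

7.78 km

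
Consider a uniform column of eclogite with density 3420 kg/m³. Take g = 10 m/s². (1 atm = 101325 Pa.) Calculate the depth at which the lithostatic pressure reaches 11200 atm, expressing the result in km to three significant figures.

h = P/(ρg) = 11200 atm / (3420 kg/m³ × 10 m/s²) = 1.135×10^9 Pa / 34200 Pa/m = 33182 m
= 33.182 km

33.2 km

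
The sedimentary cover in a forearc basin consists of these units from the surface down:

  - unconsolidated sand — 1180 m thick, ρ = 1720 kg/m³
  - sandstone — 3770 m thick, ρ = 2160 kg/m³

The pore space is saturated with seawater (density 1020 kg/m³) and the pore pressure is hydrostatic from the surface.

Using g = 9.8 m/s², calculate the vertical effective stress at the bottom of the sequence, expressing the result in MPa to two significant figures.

Overburden (lithostatic) stress σ_v:
unconsolidated sand: 1720 kg/m³ × 9.8 m/s² × 1180 m = 1.989×10^7 Pa = 19.89 MPa
sandstone: 2160 kg/m³ × 9.8 m/s² × 3770 m = 7.980×10^7 Pa = 79.80 MPa
Total = 19.89 + 79.80 = 99.693 MPa
Pore pressure P_p = 1020 kg/m³ × 9.8 m/s² × 4950 m = 4.948×10^7 Pa = 49.48 MPa
Effective stress σ' = σ_v − P_p = 99.69 − 49.48 = 50.213 MPa

50 MPa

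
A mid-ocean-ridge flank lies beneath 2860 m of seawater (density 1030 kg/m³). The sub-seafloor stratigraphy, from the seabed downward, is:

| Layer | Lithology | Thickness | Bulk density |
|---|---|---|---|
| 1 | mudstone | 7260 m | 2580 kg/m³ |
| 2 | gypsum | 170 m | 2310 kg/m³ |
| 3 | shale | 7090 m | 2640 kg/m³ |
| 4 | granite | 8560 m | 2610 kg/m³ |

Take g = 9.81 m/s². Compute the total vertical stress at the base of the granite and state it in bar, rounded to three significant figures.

6190 bar

seawater: 1030 kg/m³ × 9.81 m/s² × 2860 m = 2.890×10^7 Pa = 289.0 bar
mudstone: 2580 kg/m³ × 9.81 m/s² × 7260 m = 1.837×10^8 Pa = 1837 bar
gypsum: 2310 kg/m³ × 9.81 m/s² × 170 m = 3.852×10^6 Pa = 38.52 bar
shale: 2640 kg/m³ × 9.81 m/s² × 7090 m = 1.836×10^8 Pa = 1836 bar
granite: 2610 kg/m³ × 9.81 m/s² × 8560 m = 2.192×10^8 Pa = 2192 bar
Total = 289.0 + 1837 + 38.52 + 1836 + 2192 = 6192.9 bar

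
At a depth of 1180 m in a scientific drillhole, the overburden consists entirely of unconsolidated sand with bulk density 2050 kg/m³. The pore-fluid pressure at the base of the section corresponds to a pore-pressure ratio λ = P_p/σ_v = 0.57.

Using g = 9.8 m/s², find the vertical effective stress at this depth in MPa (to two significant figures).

10 MPa

Overburden (lithostatic) stress σ_v:
unconsolidated sand: 2050 kg/m³ × 9.8 m/s² × 1180 m = 2.371×10^7 Pa = 23.71 MPa
Pore pressure P_p = λ·σ_v = 0.57 × 23.71 MPa = 13.51 MPa
Effective stress σ' = σ_v − P_p = 23.71 − 13.51 = 10.194 MPa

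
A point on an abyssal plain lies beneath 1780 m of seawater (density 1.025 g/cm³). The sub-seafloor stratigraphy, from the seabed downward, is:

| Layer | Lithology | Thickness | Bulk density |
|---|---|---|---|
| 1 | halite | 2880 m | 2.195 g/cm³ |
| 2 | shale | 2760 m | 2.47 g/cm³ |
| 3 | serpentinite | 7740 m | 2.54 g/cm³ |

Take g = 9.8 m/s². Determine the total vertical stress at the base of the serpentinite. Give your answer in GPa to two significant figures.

seawater: 1025 kg/m³ × 9.8 m/s² × 1780 m = 1.788×10^7 Pa = 0.01788 GPa
halite: 2195 kg/m³ × 9.8 m/s² × 2880 m = 6.195×10^7 Pa = 0.06195 GPa
shale: 2470 kg/m³ × 9.8 m/s² × 2760 m = 6.681×10^7 Pa = 0.06681 GPa
serpentinite: 2540 kg/m³ × 9.8 m/s² × 7740 m = 1.927×10^8 Pa = 0.1927 GPa
Total = 0.01788 + 0.06195 + 0.06681 + 0.1927 = 0.33930 GPa

0.34 GPa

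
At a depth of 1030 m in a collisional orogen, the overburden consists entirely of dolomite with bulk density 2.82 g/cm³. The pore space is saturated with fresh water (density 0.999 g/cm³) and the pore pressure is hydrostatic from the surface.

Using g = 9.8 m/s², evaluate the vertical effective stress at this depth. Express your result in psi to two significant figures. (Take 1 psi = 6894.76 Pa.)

2700 psi

Overburden (lithostatic) stress σ_v:
dolomite: 2820 kg/m³ × 9.8 m/s² × 1030 m = 2.847×10^7 Pa = 28.47 MPa
Pore pressure P_p = 999 kg/m³ × 9.8 m/s² × 1030 m = 1.008×10^7 Pa = 10.08 MPa
Effective stress σ' = σ_v − P_p = 28.47 − 10.08 = 18.381 MPa = 2666.0 psi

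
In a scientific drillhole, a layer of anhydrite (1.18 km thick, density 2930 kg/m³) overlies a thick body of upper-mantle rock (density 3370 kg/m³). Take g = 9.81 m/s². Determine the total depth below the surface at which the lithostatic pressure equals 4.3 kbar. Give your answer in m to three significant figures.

13200 m

Pressure at base of upper layers: 2930×9.81×1180 = 3.392×10^7 Pa = 0.3392 kbar
Remaining pressure to be supplied by upper-mantle rock: 4.300×10^8 − 3.392×10^7 = 3.961×10^8 Pa
Additional depth in upper-mantle rock = 3.961×10^8 Pa / (3370 kg/m³ × 9.81 m/s²) = 11981 m
Total depth = 1180 m + 11981 m = 13161 m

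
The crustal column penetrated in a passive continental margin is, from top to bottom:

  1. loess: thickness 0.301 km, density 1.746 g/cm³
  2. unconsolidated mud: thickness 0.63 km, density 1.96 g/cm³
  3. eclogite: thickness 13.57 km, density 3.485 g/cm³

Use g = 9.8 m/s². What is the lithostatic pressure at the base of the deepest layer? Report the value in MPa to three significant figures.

481 MPa

loess: 1746 kg/m³ × 9.8 m/s² × 301 m = 5.150×10^6 Pa = 5.150 MPa
unconsolidated mud: 1960 kg/m³ × 9.8 m/s² × 630 m = 1.210×10^7 Pa = 12.10 MPa
eclogite: 3485 kg/m³ × 9.8 m/s² × 13570 m = 4.635×10^8 Pa = 463.5 MPa
Total = 5.150 + 12.10 + 463.5 = 480.71 MPa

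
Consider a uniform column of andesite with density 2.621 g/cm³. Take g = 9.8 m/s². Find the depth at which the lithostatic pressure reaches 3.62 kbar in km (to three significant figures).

h = P/(ρg) = 3.62 kbar / (2621 kg/m³ × 9.8 m/s²) = 3.620×10^8 Pa / 25686 Pa/m = 14093 m
= 14.093 km

14.1 km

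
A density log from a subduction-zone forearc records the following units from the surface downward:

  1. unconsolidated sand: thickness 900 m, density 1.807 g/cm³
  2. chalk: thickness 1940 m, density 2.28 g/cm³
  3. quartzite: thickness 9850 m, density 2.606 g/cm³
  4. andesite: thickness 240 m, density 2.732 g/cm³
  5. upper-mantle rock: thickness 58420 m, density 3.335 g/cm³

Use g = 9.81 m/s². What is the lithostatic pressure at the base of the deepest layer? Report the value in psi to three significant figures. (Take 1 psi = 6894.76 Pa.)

unconsolidated sand: 1807 kg/m³ × 9.81 m/s² × 900 m = 1.595×10^7 Pa = 2314 psi
chalk: 2280 kg/m³ × 9.81 m/s² × 1940 m = 4.339×10^7 Pa = 6293 psi
quartzite: 2606 kg/m³ × 9.81 m/s² × 9850 m = 2.518×10^8 Pa = 36523 psi
andesite: 2732 kg/m³ × 9.81 m/s² × 240 m = 6.432×10^6 Pa = 932.9 psi
upper-mantle rock: 3335 kg/m³ × 9.81 m/s² × 58420 m = 1.911×10^9 Pa = 2.772×10^5 psi
Total = 2314 + 6293 + 36523 + 932.9 + 2.772×10^5 = 3.2327×10^5 psi

323000 psi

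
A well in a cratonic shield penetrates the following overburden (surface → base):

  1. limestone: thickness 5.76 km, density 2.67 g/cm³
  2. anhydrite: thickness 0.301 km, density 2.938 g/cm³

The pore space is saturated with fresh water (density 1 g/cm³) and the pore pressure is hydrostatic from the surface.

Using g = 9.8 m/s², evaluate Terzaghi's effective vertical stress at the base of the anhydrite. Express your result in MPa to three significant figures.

Overburden (lithostatic) stress σ_v:
limestone: 2670 kg/m³ × 9.8 m/s² × 5760 m = 1.507×10^8 Pa = 150.7 MPa
anhydrite: 2938 kg/m³ × 9.8 m/s² × 301 m = 8.667×10^6 Pa = 8.667 MPa
Total = 150.7 + 8.667 = 159.38 MPa
Pore pressure P_p = 1000 kg/m³ × 9.8 m/s² × 6061 m = 5.940×10^7 Pa = 59.40 MPa
Effective stress σ' = σ_v − P_p = 159.4 − 59.40 = 99.985 MPa

100 MPa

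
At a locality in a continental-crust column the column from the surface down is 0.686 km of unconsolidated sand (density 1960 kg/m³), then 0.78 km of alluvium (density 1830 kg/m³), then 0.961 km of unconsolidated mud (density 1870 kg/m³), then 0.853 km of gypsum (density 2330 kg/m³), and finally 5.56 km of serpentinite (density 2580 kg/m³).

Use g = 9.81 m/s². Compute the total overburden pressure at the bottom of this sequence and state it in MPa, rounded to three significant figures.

205 MPa

unconsolidated sand: 1960 kg/m³ × 9.81 m/s² × 686 m = 1.319×10^7 Pa = 13.19 MPa
alluvium: 1830 kg/m³ × 9.81 m/s² × 780 m = 1.400×10^7 Pa = 14.00 MPa
unconsolidated mud: 1870 kg/m³ × 9.81 m/s² × 961 m = 1.763×10^7 Pa = 17.63 MPa
gypsum: 2330 kg/m³ × 9.81 m/s² × 853 m = 1.950×10^7 Pa = 19.50 MPa
serpentinite: 2580 kg/m³ × 9.81 m/s² × 5560 m = 1.407×10^8 Pa = 140.7 MPa
Total = 13.19 + 14.00 + 17.63 + 19.50 + 140.7 = 205.04 MPa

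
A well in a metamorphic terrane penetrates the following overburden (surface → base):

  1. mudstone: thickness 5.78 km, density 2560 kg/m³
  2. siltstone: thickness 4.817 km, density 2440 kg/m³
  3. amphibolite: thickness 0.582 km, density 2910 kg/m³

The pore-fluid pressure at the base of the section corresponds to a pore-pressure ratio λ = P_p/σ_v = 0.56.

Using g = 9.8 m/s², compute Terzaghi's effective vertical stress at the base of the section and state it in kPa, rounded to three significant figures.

Overburden (lithostatic) stress σ_v:
mudstone: 2560 kg/m³ × 9.8 m/s² × 5780 m = 1.450×10^8 Pa = 145.0 MPa
siltstone: 2440 kg/m³ × 9.8 m/s² × 4817 m = 1.152×10^8 Pa = 115.2 MPa
amphibolite: 2910 kg/m³ × 9.8 m/s² × 582 m = 1.660×10^7 Pa = 16.60 MPa
Total = 145.0 + 115.2 + 16.60 = 276.79 MPa
Pore pressure P_p = λ·σ_v = 0.56 × 276.8 MPa = 155.0 MPa
Effective stress σ' = σ_v − P_p = 276.8 − 155.0 = 121.79 MPa = 1.2179×10^5 kPa

122000 kPa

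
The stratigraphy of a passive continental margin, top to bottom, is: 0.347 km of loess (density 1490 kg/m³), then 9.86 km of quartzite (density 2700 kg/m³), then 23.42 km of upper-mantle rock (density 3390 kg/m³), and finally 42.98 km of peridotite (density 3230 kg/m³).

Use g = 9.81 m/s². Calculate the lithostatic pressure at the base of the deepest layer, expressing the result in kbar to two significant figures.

loess: 1490 kg/m³ × 9.81 m/s² × 347 m = 5.072×10^6 Pa = 0.05072 kbar
quartzite: 2700 kg/m³ × 9.81 m/s² × 9860 m = 2.612×10^8 Pa = 2.612 kbar
upper-mantle rock: 3390 kg/m³ × 9.81 m/s² × 23420 m = 7.789×10^8 Pa = 7.789 kbar
peridotite: 3230 kg/m³ × 9.81 m/s² × 42980 m = 1.362×10^9 Pa = 13.62 kbar
Total = 0.05072 + 2.612 + 7.789 + 13.62 = 24.070 kbar

24 kbar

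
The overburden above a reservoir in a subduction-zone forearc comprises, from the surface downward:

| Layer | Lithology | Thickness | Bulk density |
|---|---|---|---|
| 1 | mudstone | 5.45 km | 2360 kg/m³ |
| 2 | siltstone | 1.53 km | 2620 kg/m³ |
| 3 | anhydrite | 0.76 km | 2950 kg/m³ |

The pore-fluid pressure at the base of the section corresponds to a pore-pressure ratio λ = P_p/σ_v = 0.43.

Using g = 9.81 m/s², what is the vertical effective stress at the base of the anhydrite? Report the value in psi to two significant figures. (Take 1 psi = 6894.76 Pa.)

16000 psi

Overburden (lithostatic) stress σ_v:
mudstone: 2360 kg/m³ × 9.81 m/s² × 5450 m = 1.262×10^8 Pa = 126.2 MPa
siltstone: 2620 kg/m³ × 9.81 m/s² × 1530 m = 3.932×10^7 Pa = 39.32 MPa
anhydrite: 2950 kg/m³ × 9.81 m/s² × 760 m = 2.199×10^7 Pa = 21.99 MPa
Total = 126.2 + 39.32 + 21.99 = 187.49 MPa
Pore pressure P_p = λ·σ_v = 0.43 × 187.5 MPa = 80.62 MPa
Effective stress σ' = σ_v − P_p = 187.5 − 80.62 = 106.87 MPa = 15500 psi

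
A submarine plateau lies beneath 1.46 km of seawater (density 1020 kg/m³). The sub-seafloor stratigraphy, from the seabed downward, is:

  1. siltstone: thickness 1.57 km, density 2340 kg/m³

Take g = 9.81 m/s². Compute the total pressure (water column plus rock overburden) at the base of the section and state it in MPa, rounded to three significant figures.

seawater: 1020 kg/m³ × 9.81 m/s² × 1460 m = 1.461×10^7 Pa = 14.61 MPa
siltstone: 2340 kg/m³ × 9.81 m/s² × 1570 m = 3.604×10^7 Pa = 36.04 MPa
Total = 14.61 + 36.04 = 50.649 MPa

50.6 MPa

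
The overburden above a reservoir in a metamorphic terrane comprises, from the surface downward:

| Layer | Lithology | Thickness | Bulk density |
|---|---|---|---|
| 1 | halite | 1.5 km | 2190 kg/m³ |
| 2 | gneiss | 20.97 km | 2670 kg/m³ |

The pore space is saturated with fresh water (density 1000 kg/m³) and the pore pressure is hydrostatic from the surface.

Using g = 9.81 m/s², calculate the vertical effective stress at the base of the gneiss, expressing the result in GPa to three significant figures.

Overburden (lithostatic) stress σ_v:
halite: 2190 kg/m³ × 9.81 m/s² × 1500 m = 3.223×10^7 Pa = 32.23 MPa
gneiss: 2670 kg/m³ × 9.81 m/s² × 20970 m = 5.493×10^8 Pa = 549.3 MPa
Total = 32.23 + 549.3 = 581.49 MPa
Pore pressure P_p = 1000 kg/m³ × 9.81 m/s² × 22470 m = 2.204×10^8 Pa = 220.4 MPa
Effective stress σ' = σ_v − P_p = 581.5 − 220.4 = 361.06 MPa = 0.36106 GPa

0.361 GPa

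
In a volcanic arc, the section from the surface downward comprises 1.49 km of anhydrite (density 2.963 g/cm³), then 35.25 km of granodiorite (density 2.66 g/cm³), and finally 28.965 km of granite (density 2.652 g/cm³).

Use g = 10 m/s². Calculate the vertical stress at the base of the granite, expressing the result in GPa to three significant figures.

1.75 GPa

anhydrite: 2963 kg/m³ × 10 m/s² × 1490 m = 4.415×10^7 Pa = 0.04415 GPa
granodiorite: 2660 kg/m³ × 10 m/s² × 35250 m = 9.377×10^8 Pa = 0.9376 GPa
granite: 2652 kg/m³ × 10 m/s² × 28965 m = 7.682×10^8 Pa = 0.7682 GPa
Total = 0.04415 + 0.9376 + 0.7682 = 1.7500 GPa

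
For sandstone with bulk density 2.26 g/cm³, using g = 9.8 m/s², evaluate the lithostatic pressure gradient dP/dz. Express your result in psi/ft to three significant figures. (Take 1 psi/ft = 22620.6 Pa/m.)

dP/dz = ρg = 2260 kg/m³ × 9.8 m/s² = 22148 Pa/m
= 22148 Pa/m × (1 psi/ft / 22621 Pa/m) = 0.97911 psi/ft

0.979 psi/ft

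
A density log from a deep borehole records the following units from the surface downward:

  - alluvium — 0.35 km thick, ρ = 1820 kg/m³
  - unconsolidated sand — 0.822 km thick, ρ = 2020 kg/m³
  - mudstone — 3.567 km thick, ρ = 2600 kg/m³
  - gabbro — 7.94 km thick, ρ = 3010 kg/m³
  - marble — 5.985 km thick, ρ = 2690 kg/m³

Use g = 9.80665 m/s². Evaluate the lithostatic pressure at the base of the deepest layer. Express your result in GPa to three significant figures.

alluvium: 1820 kg/m³ × 9.80665 m/s² × 350 m = 6.247×10^6 Pa = 6.247×10^-3 GPa
unconsolidated sand: 2020 kg/m³ × 9.80665 m/s² × 822 m = 1.628×10^7 Pa = 0.01628 GPa
mudstone: 2600 kg/m³ × 9.80665 m/s² × 3567 m = 9.095×10^7 Pa = 0.09095 GPa
gabbro: 3010 kg/m³ × 9.80665 m/s² × 7940 m = 2.344×10^8 Pa = 0.2344 GPa
marble: 2690 kg/m³ × 9.80665 m/s² × 5985 m = 1.579×10^8 Pa = 0.1579 GPa
Total = 6.247×10^-3 + 0.01628 + 0.09095 + 0.2344 + 0.1579 = 0.50574 GPa

0.506 GPa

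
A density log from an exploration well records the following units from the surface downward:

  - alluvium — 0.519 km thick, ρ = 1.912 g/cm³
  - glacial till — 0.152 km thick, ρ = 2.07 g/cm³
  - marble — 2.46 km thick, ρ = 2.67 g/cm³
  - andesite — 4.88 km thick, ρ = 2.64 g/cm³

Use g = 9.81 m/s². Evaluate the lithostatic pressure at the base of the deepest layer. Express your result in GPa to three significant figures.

0.204 GPa

alluvium: 1912 kg/m³ × 9.81 m/s² × 519 m = 9.735×10^6 Pa = 9.735×10^-3 GPa
glacial till: 2070 kg/m³ × 9.81 m/s² × 152 m = 3.087×10^6 Pa = 3.087×10^-3 GPa
marble: 2670 kg/m³ × 9.81 m/s² × 2460 m = 6.443×10^7 Pa = 0.06443 GPa
andesite: 2640 kg/m³ × 9.81 m/s² × 4880 m = 1.264×10^8 Pa = 0.1264 GPa
Total = 9.735×10^-3 + 3.087×10^-3 + 0.06443 + 0.1264 = 0.20364 GPa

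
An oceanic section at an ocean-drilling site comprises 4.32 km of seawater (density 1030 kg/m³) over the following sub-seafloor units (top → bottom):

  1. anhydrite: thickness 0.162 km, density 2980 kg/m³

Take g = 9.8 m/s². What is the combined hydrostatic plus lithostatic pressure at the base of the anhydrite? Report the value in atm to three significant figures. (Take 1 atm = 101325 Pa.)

seawater: 1030 kg/m³ × 9.8 m/s² × 4320 m = 4.361×10^7 Pa = 430.4 atm
anhydrite: 2980 kg/m³ × 9.8 m/s² × 162 m = 4.731×10^6 Pa = 46.69 atm
Total = 430.4 + 46.69 = 477.05 atm

477 atm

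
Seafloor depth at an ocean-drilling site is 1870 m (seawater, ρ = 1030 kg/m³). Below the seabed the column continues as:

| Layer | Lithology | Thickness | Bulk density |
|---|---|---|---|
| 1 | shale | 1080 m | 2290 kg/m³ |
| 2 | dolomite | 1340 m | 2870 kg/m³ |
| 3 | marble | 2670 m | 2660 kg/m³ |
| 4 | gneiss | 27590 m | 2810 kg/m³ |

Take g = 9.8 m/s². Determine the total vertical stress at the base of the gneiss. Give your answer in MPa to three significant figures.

seawater: 1030 kg/m³ × 9.8 m/s² × 1870 m = 1.888×10^7 Pa = 18.88 MPa
shale: 2290 kg/m³ × 9.8 m/s² × 1080 m = 2.424×10^7 Pa = 24.24 MPa
dolomite: 2870 kg/m³ × 9.8 m/s² × 1340 m = 3.769×10^7 Pa = 37.69 MPa
marble: 2660 kg/m³ × 9.8 m/s² × 2670 m = 6.960×10^7 Pa = 69.60 MPa
gneiss: 2810 kg/m³ × 9.8 m/s² × 27590 m = 7.598×10^8 Pa = 759.8 MPa
Total = 18.88 + 24.24 + 37.69 + 69.60 + 759.8 = 910.18 MPa

910 MPa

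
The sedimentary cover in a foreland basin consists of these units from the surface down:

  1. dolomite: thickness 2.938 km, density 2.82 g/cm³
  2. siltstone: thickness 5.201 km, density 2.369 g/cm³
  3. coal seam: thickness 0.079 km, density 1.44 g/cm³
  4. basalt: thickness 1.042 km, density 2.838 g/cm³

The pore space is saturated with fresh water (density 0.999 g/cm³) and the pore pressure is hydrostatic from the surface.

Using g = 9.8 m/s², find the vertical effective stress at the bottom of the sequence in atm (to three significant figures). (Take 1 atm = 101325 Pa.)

1400 atm

Overburden (lithostatic) stress σ_v:
dolomite: 2820 kg/m³ × 9.8 m/s² × 2938 m = 8.119×10^7 Pa = 81.19 MPa
siltstone: 2369 kg/m³ × 9.8 m/s² × 5201 m = 1.207×10^8 Pa = 120.7 MPa
coal seam: 1440 kg/m³ × 9.8 m/s² × 79 m = 1.115×10^6 Pa = 1.115 MPa
basalt: 2838 kg/m³ × 9.8 m/s² × 1042 m = 2.898×10^7 Pa = 28.98 MPa
Total = 81.19 + 120.7 + 1.115 + 28.98 = 232.04 MPa
Pore pressure P_p = 999 kg/m³ × 9.8 m/s² × 9260 m = 9.066×10^7 Pa = 90.66 MPa
Effective stress σ' = σ_v − P_p = 232.0 − 90.66 = 141.38 MPa = 1395.3 atm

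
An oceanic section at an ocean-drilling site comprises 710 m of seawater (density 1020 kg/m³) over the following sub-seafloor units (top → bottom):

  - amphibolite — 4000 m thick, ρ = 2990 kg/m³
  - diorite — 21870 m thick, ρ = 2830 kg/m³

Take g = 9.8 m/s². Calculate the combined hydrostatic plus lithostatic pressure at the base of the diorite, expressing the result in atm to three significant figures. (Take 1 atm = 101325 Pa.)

7210 atm

seawater: 1020 kg/m³ × 9.8 m/s² × 710 m = 7.097×10^6 Pa = 70.04 atm
amphibolite: 2990 kg/m³ × 9.8 m/s² × 4000 m = 1.172×10^8 Pa = 1157 atm
diorite: 2830 kg/m³ × 9.8 m/s² × 21870 m = 6.065×10^8 Pa = 5986 atm
Total = 70.04 + 1157 + 5986 = 7212.9 atm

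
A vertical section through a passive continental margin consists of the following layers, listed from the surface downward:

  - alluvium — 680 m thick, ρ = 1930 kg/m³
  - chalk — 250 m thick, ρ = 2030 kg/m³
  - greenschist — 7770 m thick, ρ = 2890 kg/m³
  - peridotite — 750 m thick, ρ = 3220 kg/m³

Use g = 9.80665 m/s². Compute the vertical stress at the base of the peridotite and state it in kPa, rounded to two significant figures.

alluvium: 1930 kg/m³ × 9.80665 m/s² × 680 m = 1.287×10^7 Pa = 12870 kPa
chalk: 2030 kg/m³ × 9.80665 m/s² × 250 m = 4.977×10^6 Pa = 4977 kPa
greenschist: 2890 kg/m³ × 9.80665 m/s² × 7770 m = 2.202×10^8 Pa = 2.202×10^5 kPa
peridotite: 3220 kg/m³ × 9.80665 m/s² × 750 m = 2.368×10^7 Pa = 23683 kPa
Total = 12870 + 4977 + 2.202×10^5 + 23683 = 2.6174×10^5 kPa

260000 kPa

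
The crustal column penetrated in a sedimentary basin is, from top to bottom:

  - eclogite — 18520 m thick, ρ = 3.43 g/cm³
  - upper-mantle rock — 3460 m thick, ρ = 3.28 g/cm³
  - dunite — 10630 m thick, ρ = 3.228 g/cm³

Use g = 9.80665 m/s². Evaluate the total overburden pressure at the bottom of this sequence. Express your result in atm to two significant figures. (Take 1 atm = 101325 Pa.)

eclogite: 3430 kg/m³ × 9.80665 m/s² × 18520 m = 6.230×10^8 Pa = 6148 atm
upper-mantle rock: 3280 kg/m³ × 9.80665 m/s² × 3460 m = 1.113×10^8 Pa = 1098 atm
dunite: 3228 kg/m³ × 9.80665 m/s² × 10630 m = 3.365×10^8 Pa = 3321 atm
Total = 6148 + 1098 + 3321 = 10567 atm

11000 atm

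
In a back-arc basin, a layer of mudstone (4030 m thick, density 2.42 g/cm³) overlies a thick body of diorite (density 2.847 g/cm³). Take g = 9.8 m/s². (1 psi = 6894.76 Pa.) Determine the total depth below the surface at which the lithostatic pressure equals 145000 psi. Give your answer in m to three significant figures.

36400 m

Pressure at base of upper layers: 2420×9.8×4030 = 9.558×10^7 Pa = 13862 psi
Remaining pressure to be supplied by diorite: 9.997×10^8 − 9.558×10^7 = 9.042×10^8 Pa
Additional depth in diorite = 9.042×10^8 Pa / (2847 kg/m³ × 9.8 m/s²) = 32407 m
Total depth = 4030 m + 32407 m = 36437 m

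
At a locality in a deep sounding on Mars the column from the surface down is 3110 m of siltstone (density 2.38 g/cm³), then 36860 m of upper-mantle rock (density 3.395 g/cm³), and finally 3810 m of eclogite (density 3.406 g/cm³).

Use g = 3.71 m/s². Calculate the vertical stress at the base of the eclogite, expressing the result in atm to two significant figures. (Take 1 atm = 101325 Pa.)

5300 atm

siltstone: 2380 kg/m³ × 3.71 m/s² × 3110 m = 2.746×10^7 Pa = 271.0 atm
upper-mantle rock: 3395 kg/m³ × 3.71 m/s² × 36860 m = 4.643×10^8 Pa = 4582 atm
eclogite: 3406 kg/m³ × 3.71 m/s² × 3810 m = 4.814×10^7 Pa = 475.1 atm
Total = 271.0 + 4582 + 475.1 = 5328.1 atm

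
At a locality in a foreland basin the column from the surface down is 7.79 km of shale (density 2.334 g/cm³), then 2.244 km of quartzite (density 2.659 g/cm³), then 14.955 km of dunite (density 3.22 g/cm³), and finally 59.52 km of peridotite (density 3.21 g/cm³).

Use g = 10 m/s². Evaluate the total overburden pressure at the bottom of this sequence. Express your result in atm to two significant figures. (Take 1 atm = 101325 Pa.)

26000 atm

shale: 2334 kg/m³ × 10 m/s² × 7790 m = 1.818×10^8 Pa = 1794 atm
quartzite: 2659 kg/m³ × 10 m/s² × 2244 m = 5.967×10^7 Pa = 588.9 atm
dunite: 3220 kg/m³ × 10 m/s² × 14955 m = 4.816×10^8 Pa = 4753 atm
peridotite: 3210 kg/m³ × 10 m/s² × 59520 m = 1.911×10^9 Pa = 18856 atm
Total = 1794 + 588.9 + 4753 + 18856 = 25992 atm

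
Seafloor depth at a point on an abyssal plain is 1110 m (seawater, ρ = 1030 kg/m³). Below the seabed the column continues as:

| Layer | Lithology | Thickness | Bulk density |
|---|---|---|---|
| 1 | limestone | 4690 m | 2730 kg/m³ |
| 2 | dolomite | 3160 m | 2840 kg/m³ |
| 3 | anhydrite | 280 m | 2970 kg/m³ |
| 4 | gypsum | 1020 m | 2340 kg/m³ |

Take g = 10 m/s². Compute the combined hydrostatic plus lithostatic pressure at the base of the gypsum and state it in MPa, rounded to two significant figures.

seawater: 1030 kg/m³ × 10 m/s² × 1110 m = 1.143×10^7 Pa = 11.43 MPa
limestone: 2730 kg/m³ × 10 m/s² × 4690 m = 1.280×10^8 Pa = 128.0 MPa
dolomite: 2840 kg/m³ × 10 m/s² × 3160 m = 8.974×10^7 Pa = 89.74 MPa
anhydrite: 2970 kg/m³ × 10 m/s² × 280 m = 8.316×10^6 Pa = 8.316 MPa
gypsum: 2340 kg/m³ × 10 m/s² × 1020 m = 2.387×10^7 Pa = 23.87 MPa
Total = 11.43 + 128.0 + 89.74 + 8.316 + 23.87 = 261.40 MPa

260 MPa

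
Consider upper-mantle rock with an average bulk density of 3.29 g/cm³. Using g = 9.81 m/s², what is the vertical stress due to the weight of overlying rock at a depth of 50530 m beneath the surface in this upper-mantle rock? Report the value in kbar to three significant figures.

upper-mantle rock: 3290 kg/m³ × 9.81 m/s² × 50530 m = 1.631×10^9 Pa = 16.31 kbar

16.3 kbar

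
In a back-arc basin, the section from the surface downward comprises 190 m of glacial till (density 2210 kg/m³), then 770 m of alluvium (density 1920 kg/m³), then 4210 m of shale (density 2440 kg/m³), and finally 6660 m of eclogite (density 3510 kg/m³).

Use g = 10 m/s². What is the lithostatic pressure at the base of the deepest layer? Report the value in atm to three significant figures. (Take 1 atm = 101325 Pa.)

3510 atm

glacial till: 2210 kg/m³ × 10 m/s² × 190 m = 4.199×10^6 Pa = 41.44 atm
alluvium: 1920 kg/m³ × 10 m/s² × 770 m = 1.478×10^7 Pa = 145.9 atm
shale: 2440 kg/m³ × 10 m/s² × 4210 m = 1.027×10^8 Pa = 1014 atm
eclogite: 3510 kg/m³ × 10 m/s² × 6660 m = 2.338×10^8 Pa = 2307 atm
Total = 41.44 + 145.9 + 1014 + 2307 = 3508.2 atm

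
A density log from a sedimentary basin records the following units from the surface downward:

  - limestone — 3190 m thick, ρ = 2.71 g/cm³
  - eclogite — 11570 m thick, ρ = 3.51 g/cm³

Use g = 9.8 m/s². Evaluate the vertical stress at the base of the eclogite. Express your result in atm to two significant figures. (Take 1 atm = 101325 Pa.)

limestone: 2710 kg/m³ × 9.8 m/s² × 3190 m = 8.472×10^7 Pa = 836.1 atm
eclogite: 3510 kg/m³ × 9.8 m/s² × 11570 m = 3.980×10^8 Pa = 3928 atm
Total = 836.1 + 3928 = 4763.9 atm

4800 atm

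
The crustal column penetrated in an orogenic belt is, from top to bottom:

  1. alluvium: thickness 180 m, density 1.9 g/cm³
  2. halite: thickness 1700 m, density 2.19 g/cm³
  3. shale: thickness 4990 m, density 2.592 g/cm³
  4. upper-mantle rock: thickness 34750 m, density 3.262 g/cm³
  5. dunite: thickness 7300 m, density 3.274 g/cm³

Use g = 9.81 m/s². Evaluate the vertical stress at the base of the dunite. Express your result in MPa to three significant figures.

1510 MPa

alluvium: 1900 kg/m³ × 9.81 m/s² × 180 m = 3.355×10^6 Pa = 3.355 MPa
halite: 2190 kg/m³ × 9.81 m/s² × 1700 m = 3.652×10^7 Pa = 36.52 MPa
shale: 2592 kg/m³ × 9.81 m/s² × 4990 m = 1.269×10^8 Pa = 126.9 MPa
upper-mantle rock: 3262 kg/m³ × 9.81 m/s² × 34750 m = 1.112×10^9 Pa = 1112 MPa
dunite: 3274 kg/m³ × 9.81 m/s² × 7300 m = 2.345×10^8 Pa = 234.5 MPa
Total = 3.355 + 36.52 + 126.9 + 1112 + 234.5 = 1513.2 MPa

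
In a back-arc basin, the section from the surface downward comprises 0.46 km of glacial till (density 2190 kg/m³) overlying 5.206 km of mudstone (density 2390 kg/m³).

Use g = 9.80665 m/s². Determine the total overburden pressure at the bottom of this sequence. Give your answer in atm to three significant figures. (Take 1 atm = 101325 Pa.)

glacial till: 2190 kg/m³ × 9.80665 m/s² × 460 m = 9.879×10^6 Pa = 97.50 atm
mudstone: 2390 kg/m³ × 9.80665 m/s² × 5206 m = 1.220×10^8 Pa = 1204 atm
Total = 97.50 + 1204 = 1301.7 atm

1300 atm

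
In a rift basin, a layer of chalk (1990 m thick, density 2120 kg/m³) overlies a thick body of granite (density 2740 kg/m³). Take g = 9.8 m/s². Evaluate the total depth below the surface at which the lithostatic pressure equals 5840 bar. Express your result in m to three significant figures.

Pressure at base of upper layers: 2120×9.8×1990 = 4.134×10^7 Pa = 413.4 bar
Remaining pressure to be supplied by granite: 5.840×10^8 − 4.134×10^7 = 5.427×10^8 Pa
Additional depth in granite = 5.427×10^8 Pa / (2740 kg/m³ × 9.8 m/s²) = 20209 m
Total depth = 1990 m + 20209 m = 22199 m

22200 m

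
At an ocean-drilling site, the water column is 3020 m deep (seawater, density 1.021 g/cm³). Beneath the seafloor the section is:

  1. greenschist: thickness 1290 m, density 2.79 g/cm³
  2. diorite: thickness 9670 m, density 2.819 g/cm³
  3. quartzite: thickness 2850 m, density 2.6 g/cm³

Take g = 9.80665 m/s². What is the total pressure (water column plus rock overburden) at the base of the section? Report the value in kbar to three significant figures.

4.06 kbar

seawater: 1021 kg/m³ × 9.80665 m/s² × 3020 m = 3.024×10^7 Pa = 0.3024 kbar
greenschist: 2790 kg/m³ × 9.80665 m/s² × 1290 m = 3.530×10^7 Pa = 0.3530 kbar
diorite: 2819 kg/m³ × 9.80665 m/s² × 9670 m = 2.673×10^8 Pa = 2.673 kbar
quartzite: 2600 kg/m³ × 9.80665 m/s² × 2850 m = 7.267×10^7 Pa = 0.7267 kbar
Total = 0.3024 + 0.3530 + 2.673 + 0.7267 = 4.0553 kbar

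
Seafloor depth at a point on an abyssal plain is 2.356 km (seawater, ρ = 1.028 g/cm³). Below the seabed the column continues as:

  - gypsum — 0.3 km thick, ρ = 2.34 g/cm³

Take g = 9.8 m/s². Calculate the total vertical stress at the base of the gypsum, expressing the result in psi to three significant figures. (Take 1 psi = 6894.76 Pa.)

4440 psi

seawater: 1028 kg/m³ × 9.8 m/s² × 2356 m = 2.374×10^7 Pa = 3443 psi
gypsum: 2340 kg/m³ × 9.8 m/s² × 300 m = 6.880×10^6 Pa = 997.8 psi
Total = 3443 + 997.8 = 4440.3 psi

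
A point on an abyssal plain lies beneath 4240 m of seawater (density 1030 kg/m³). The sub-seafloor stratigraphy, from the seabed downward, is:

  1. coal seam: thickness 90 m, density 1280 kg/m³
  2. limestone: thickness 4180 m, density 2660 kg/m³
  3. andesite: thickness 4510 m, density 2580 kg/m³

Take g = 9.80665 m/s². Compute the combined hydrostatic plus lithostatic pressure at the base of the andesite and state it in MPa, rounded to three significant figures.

seawater: 1030 kg/m³ × 9.80665 m/s² × 4240 m = 4.283×10^7 Pa = 42.83 MPa
coal seam: 1280 kg/m³ × 9.80665 m/s² × 90 m = 1.130×10^6 Pa = 1.130 MPa
limestone: 2660 kg/m³ × 9.80665 m/s² × 4180 m = 1.090×10^8 Pa = 109.0 MPa
andesite: 2580 kg/m³ × 9.80665 m/s² × 4510 m = 1.141×10^8 Pa = 114.1 MPa
Total = 42.83 + 1.130 + 109.0 + 114.1 = 267.10 MPa

267 MPa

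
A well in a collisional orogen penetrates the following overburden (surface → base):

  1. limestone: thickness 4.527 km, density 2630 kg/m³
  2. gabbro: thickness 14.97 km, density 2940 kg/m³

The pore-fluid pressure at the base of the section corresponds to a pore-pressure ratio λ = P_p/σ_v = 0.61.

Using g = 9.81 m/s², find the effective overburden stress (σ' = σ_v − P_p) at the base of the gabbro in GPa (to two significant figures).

0.21 GPa

Overburden (lithostatic) stress σ_v:
limestone: 2630 kg/m³ × 9.81 m/s² × 4527 m = 1.168×10^8 Pa = 116.8 MPa
gabbro: 2940 kg/m³ × 9.81 m/s² × 14970 m = 4.318×10^8 Pa = 431.8 MPa
Total = 116.8 + 431.8 = 548.55 MPa
Pore pressure P_p = λ·σ_v = 0.61 × 548.6 MPa = 334.6 MPa
Effective stress σ' = σ_v − P_p = 548.6 − 334.6 = 213.94 MPa = 0.21394 GPa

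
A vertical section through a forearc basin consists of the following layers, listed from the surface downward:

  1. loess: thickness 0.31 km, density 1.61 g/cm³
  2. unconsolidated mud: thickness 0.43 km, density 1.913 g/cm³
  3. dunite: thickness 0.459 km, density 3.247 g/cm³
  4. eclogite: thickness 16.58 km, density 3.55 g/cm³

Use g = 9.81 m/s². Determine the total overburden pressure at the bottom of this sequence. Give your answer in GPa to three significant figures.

0.605 GPa

loess: 1610 kg/m³ × 9.81 m/s² × 310 m = 4.896×10^6 Pa = 4.896×10^-3 GPa
unconsolidated mud: 1913 kg/m³ × 9.81 m/s² × 430 m = 8.070×10^6 Pa = 8.070×10^-3 GPa
dunite: 3247 kg/m³ × 9.81 m/s² × 459 m = 1.462×10^7 Pa = 0.01462 GPa
eclogite: 3550 kg/m³ × 9.81 m/s² × 16580 m = 5.774×10^8 Pa = 0.5774 GPa
Total = 4.896×10^-3 + 8.070×10^-3 + 0.01462 + 0.5774 = 0.60499 GPa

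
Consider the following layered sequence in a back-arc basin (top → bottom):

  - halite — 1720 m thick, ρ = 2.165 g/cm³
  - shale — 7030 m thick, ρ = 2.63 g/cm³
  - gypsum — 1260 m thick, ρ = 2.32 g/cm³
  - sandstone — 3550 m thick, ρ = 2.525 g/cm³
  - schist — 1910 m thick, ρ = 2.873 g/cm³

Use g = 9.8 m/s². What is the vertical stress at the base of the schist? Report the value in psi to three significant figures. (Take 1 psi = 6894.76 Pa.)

56300 psi

halite: 2165 kg/m³ × 9.8 m/s² × 1720 m = 3.649×10^7 Pa = 5293 psi
shale: 2630 kg/m³ × 9.8 m/s² × 7030 m = 1.812×10^8 Pa = 26280 psi
gypsum: 2320 kg/m³ × 9.8 m/s² × 1260 m = 2.865×10^7 Pa = 4155 psi
sandstone: 2525 kg/m³ × 9.8 m/s² × 3550 m = 8.784×10^7 Pa = 12741 psi
schist: 2873 kg/m³ × 9.8 m/s² × 1910 m = 5.378×10^7 Pa = 7800 psi
Total = 5293 + 26280 + 4155 + 12741 + 7800 = 56268 psi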